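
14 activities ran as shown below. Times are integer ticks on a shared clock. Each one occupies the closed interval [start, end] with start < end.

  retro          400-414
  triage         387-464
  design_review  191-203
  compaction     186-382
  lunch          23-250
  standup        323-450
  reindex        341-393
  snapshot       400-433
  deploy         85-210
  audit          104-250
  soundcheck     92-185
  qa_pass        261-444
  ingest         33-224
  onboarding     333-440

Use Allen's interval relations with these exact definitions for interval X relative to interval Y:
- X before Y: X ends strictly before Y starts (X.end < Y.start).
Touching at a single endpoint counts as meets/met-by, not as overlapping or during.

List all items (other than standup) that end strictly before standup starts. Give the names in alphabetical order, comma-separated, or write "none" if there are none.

audit, deploy, design_review, ingest, lunch, soundcheck

Target standup = [323, 450].
audit [104, 250] → before → yes.
compaction [186, 382] → overlaps → no.
deploy [85, 210] → before → yes.
design_review [191, 203] → before → yes.
ingest [33, 224] → before → yes.
lunch [23, 250] → before → yes.
onboarding [333, 440] → during → no.
qa_pass [261, 444] → overlaps → no.
reindex [341, 393] → during → no.
retro [400, 414] → during → no.
snapshot [400, 433] → during → no.
soundcheck [92, 185] → before → yes.
triage [387, 464] → overlapped-by → no.
Result: audit, deploy, design_review, ingest, lunch, soundcheck.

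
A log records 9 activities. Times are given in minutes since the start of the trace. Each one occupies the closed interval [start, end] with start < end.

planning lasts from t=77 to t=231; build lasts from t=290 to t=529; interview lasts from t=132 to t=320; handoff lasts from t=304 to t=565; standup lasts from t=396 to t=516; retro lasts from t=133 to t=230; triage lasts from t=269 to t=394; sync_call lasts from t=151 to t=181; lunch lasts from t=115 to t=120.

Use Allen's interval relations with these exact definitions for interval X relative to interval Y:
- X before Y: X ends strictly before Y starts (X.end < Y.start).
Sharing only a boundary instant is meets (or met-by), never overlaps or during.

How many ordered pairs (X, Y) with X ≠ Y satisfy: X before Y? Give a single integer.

21

Checking all 72 ordered pairs for relation 'before'; matching pairs in alphabetical order:
(interview, standup): interview before standup ✓
(lunch, build): lunch before build ✓
(lunch, handoff): lunch before handoff ✓
(lunch, interview): lunch before interview ✓
(lunch, retro): lunch before retro ✓
(lunch, standup): lunch before standup ✓
(lunch, sync_call): lunch before sync_call ✓
(lunch, triage): lunch before triage ✓
(planning, build): planning before build ✓
(planning, handoff): planning before handoff ✓
(planning, standup): planning before standup ✓
(planning, triage): planning before triage ✓
(retro, build): retro before build ✓
(retro, handoff): retro before handoff ✓
(retro, standup): retro before standup ✓
(retro, triage): retro before triage ✓
(sync_call, build): sync_call before build ✓
(sync_call, handoff): sync_call before handoff ✓
(sync_call, standup): sync_call before standup ✓
(sync_call, triage): sync_call before triage ✓
(triage, standup): triage before standup ✓
Count: 21.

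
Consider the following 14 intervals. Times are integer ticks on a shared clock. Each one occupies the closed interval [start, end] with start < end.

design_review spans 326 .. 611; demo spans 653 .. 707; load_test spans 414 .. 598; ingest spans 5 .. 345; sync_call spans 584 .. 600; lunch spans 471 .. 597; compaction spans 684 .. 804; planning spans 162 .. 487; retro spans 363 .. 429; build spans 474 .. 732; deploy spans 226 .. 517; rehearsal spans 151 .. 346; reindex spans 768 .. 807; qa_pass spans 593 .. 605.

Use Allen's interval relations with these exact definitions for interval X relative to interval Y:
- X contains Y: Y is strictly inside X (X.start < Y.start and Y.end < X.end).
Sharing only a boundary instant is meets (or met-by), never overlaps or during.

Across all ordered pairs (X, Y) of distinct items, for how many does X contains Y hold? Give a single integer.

Checking all 182 ordered pairs for relation 'contains'; matching pairs in alphabetical order:
(build, demo): build contains demo ✓
(build, qa_pass): build contains qa_pass ✓
(build, sync_call): build contains sync_call ✓
(deploy, retro): deploy contains retro ✓
(design_review, load_test): design_review contains load_test ✓
(design_review, lunch): design_review contains lunch ✓
(design_review, qa_pass): design_review contains qa_pass ✓
(design_review, retro): design_review contains retro ✓
(design_review, sync_call): design_review contains sync_call ✓
(load_test, lunch): load_test contains lunch ✓
(planning, retro): planning contains retro ✓
Count: 11.

11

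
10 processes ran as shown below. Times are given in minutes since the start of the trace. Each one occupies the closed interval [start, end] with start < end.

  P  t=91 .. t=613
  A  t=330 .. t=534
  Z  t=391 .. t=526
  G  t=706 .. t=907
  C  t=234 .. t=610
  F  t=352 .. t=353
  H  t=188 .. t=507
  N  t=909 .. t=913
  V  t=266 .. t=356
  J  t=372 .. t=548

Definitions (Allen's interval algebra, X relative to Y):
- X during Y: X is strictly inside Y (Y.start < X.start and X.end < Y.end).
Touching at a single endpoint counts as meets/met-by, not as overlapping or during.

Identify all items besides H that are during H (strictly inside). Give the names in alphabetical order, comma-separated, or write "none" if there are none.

F, V

Target H = [t=188, t=507].
A [t=330, t=534] → overlapped-by → no.
C [t=234, t=610] → overlapped-by → no.
F [t=352, t=353] → during → yes.
G [t=706, t=907] → after → no.
J [t=372, t=548] → overlapped-by → no.
N [t=909, t=913] → after → no.
P [t=91, t=613] → contains → no.
V [t=266, t=356] → during → yes.
Z [t=391, t=526] → overlapped-by → no.
Result: F, V.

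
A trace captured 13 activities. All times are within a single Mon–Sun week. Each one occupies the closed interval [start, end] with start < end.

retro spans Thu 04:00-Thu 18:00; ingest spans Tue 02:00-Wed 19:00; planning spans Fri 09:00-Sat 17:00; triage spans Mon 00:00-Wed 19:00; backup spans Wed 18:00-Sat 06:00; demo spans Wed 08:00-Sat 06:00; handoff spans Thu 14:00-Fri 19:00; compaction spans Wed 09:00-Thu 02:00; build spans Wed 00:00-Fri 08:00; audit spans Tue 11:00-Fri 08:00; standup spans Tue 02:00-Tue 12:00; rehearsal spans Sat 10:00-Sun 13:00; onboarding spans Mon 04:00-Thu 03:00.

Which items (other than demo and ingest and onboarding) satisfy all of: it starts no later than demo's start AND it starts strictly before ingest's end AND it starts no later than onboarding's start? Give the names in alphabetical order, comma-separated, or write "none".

Conditions: its start is no later than demo's start (X.start <= Wed 08:00) AND its start is strictly before ingest's end (X.start < Wed 19:00) AND its start is no later than onboarding's start (X.start <= Mon 04:00).
audit: start Tue 11:00 <= Wed 08:00? ✓; start Tue 11:00 < Wed 19:00? ✓; start Tue 11:00 <= Mon 04:00? ✗ → no.
backup: start Wed 18:00 <= Wed 08:00? ✗; start Wed 18:00 < Wed 19:00? ✓; start Wed 18:00 <= Mon 04:00? ✗ → no.
build: start Wed 00:00 <= Wed 08:00? ✓; start Wed 00:00 < Wed 19:00? ✓; start Wed 00:00 <= Mon 04:00? ✗ → no.
compaction: start Wed 09:00 <= Wed 08:00? ✗; start Wed 09:00 < Wed 19:00? ✓; start Wed 09:00 <= Mon 04:00? ✗ → no.
handoff: start Thu 14:00 <= Wed 08:00? ✗; start Thu 14:00 < Wed 19:00? ✗; start Thu 14:00 <= Mon 04:00? ✗ → no.
planning: start Fri 09:00 <= Wed 08:00? ✗; start Fri 09:00 < Wed 19:00? ✗; start Fri 09:00 <= Mon 04:00? ✗ → no.
rehearsal: start Sat 10:00 <= Wed 08:00? ✗; start Sat 10:00 < Wed 19:00? ✗; start Sat 10:00 <= Mon 04:00? ✗ → no.
retro: start Thu 04:00 <= Wed 08:00? ✗; start Thu 04:00 < Wed 19:00? ✗; start Thu 04:00 <= Mon 04:00? ✗ → no.
standup: start Tue 02:00 <= Wed 08:00? ✓; start Tue 02:00 < Wed 19:00? ✓; start Tue 02:00 <= Mon 04:00? ✗ → no.
triage: start Mon 00:00 <= Wed 08:00? ✓; start Mon 00:00 < Wed 19:00? ✓; start Mon 00:00 <= Mon 04:00? ✓ → yes.
Result: triage.

triage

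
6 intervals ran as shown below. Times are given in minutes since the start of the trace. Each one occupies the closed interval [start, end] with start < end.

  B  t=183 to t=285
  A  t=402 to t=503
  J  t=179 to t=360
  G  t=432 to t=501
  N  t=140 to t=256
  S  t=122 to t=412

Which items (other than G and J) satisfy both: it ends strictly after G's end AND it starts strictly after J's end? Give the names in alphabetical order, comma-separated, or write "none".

Conditions: its end is strictly after G's end (X.end > t=501) AND its start is strictly after J's end (X.start > t=360).
A: end t=503 > t=501? ✓; start t=402 > t=360? ✓ → yes.
B: end t=285 > t=501? ✗; start t=183 > t=360? ✗ → no.
N: end t=256 > t=501? ✗; start t=140 > t=360? ✗ → no.
S: end t=412 > t=501? ✗; start t=122 > t=360? ✗ → no.
Result: A.

A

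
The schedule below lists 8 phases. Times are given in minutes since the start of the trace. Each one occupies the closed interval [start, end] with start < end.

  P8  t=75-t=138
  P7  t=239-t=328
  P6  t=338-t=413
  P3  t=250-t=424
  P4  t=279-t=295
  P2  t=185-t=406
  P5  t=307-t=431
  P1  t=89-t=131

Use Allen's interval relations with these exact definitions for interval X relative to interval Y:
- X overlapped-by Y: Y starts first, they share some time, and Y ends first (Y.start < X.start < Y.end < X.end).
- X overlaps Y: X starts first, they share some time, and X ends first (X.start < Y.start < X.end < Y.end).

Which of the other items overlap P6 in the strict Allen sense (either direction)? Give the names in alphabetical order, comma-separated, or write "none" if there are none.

Target P6 = [t=338, t=413].
P1 [t=89, t=131] → before → no.
P2 [t=185, t=406] → overlaps → yes.
P3 [t=250, t=424] → contains → no.
P4 [t=279, t=295] → before → no.
P5 [t=307, t=431] → contains → no.
P7 [t=239, t=328] → before → no.
P8 [t=75, t=138] → before → no.
Result: P2.

P2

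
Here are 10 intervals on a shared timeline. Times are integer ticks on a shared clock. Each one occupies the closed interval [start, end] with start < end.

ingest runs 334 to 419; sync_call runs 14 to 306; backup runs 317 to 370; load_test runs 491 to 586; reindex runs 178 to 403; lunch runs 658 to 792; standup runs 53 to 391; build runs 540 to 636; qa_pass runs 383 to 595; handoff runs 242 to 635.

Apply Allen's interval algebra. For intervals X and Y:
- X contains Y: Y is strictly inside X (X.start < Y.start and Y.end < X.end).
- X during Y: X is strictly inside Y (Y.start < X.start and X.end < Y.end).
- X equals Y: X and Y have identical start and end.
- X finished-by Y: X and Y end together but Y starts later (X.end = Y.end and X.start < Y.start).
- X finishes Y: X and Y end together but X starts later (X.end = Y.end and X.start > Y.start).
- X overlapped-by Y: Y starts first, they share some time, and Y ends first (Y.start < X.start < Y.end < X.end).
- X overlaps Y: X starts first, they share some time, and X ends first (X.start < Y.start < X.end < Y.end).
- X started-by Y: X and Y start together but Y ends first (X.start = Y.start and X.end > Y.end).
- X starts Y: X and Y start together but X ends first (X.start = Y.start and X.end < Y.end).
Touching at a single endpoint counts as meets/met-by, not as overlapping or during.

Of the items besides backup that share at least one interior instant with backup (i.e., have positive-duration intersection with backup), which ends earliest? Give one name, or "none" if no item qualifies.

standup

Target backup = [317, 370].
build [540, 636] → after → excluded.
handoff [242, 635] → contains → candidate.
ingest [334, 419] → overlapped-by → candidate.
load_test [491, 586] → after → excluded.
lunch [658, 792] → after → excluded.
qa_pass [383, 595] → after → excluded.
reindex [178, 403] → contains → candidate.
standup [53, 391] → contains → candidate.
sync_call [14, 306] → before → excluded.
Among candidates, earliest end is 391 → standup.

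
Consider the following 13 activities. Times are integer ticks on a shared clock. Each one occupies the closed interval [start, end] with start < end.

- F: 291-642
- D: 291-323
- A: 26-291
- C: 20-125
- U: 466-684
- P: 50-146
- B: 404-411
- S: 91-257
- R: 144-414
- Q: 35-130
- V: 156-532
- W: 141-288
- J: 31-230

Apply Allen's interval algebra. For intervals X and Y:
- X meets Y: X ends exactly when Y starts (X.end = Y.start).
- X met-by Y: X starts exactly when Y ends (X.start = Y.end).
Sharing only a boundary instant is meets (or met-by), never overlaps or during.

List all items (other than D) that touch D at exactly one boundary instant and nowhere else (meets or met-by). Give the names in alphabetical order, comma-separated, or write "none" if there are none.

A

Target D = [291, 323].
A [26, 291] → meets → yes.
B [404, 411] → after → no.
C [20, 125] → before → no.
F [291, 642] → started-by → no.
J [31, 230] → before → no.
P [50, 146] → before → no.
Q [35, 130] → before → no.
R [144, 414] → contains → no.
S [91, 257] → before → no.
U [466, 684] → after → no.
V [156, 532] → contains → no.
W [141, 288] → before → no.
Result: A.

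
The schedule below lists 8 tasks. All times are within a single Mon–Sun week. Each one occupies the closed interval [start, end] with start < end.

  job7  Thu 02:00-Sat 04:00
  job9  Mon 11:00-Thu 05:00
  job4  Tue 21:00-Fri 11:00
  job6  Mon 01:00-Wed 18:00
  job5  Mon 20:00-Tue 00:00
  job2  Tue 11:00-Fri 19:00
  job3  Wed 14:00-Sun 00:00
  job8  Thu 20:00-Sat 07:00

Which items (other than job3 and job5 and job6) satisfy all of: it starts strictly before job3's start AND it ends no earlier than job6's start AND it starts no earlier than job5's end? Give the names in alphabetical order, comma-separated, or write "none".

Conditions: its start is strictly before job3's start (X.start < Wed 14:00) AND its end is no earlier than job6's start (X.end >= Mon 01:00) AND its start is no earlier than job5's end (X.start >= Tue 00:00).
job2: start Tue 11:00 < Wed 14:00? ✓; end Fri 19:00 >= Mon 01:00? ✓; start Tue 11:00 >= Tue 00:00? ✓ → yes.
job4: start Tue 21:00 < Wed 14:00? ✓; end Fri 11:00 >= Mon 01:00? ✓; start Tue 21:00 >= Tue 00:00? ✓ → yes.
job7: start Thu 02:00 < Wed 14:00? ✗; end Sat 04:00 >= Mon 01:00? ✓; start Thu 02:00 >= Tue 00:00? ✓ → no.
job8: start Thu 20:00 < Wed 14:00? ✗; end Sat 07:00 >= Mon 01:00? ✓; start Thu 20:00 >= Tue 00:00? ✓ → no.
job9: start Mon 11:00 < Wed 14:00? ✓; end Thu 05:00 >= Mon 01:00? ✓; start Mon 11:00 >= Tue 00:00? ✗ → no.
Result: job2, job4.

job2, job4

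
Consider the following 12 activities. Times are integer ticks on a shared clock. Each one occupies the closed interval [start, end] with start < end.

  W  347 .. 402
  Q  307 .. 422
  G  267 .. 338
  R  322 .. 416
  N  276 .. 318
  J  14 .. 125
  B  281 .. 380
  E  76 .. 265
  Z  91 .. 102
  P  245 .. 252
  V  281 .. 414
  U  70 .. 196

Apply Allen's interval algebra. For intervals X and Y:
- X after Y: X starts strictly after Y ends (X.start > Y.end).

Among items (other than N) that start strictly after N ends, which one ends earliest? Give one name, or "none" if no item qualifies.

Target N = [276, 318].
B [281, 380] → overlapped-by → excluded.
E [76, 265] → before → excluded.
G [267, 338] → contains → excluded.
J [14, 125] → before → excluded.
P [245, 252] → before → excluded.
Q [307, 422] → overlapped-by → excluded.
R [322, 416] → after → candidate.
U [70, 196] → before → excluded.
V [281, 414] → overlapped-by → excluded.
W [347, 402] → after → candidate.
Z [91, 102] → before → excluded.
Among candidates, earliest end is 402 → W.

W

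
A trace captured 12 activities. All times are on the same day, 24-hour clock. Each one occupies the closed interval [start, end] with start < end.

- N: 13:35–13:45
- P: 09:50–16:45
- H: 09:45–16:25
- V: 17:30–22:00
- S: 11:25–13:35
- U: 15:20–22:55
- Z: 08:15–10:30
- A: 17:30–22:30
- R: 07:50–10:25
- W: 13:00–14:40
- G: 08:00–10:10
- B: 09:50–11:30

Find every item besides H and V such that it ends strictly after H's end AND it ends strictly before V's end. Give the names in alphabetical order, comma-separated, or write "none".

P

Conditions: its end is strictly after H's end (X.end > 16:25) AND its end is strictly before V's end (X.end < 22:00).
A: end 22:30 > 16:25? ✓; end 22:30 < 22:00? ✗ → no.
B: end 11:30 > 16:25? ✗; end 11:30 < 22:00? ✓ → no.
G: end 10:10 > 16:25? ✗; end 10:10 < 22:00? ✓ → no.
N: end 13:45 > 16:25? ✗; end 13:45 < 22:00? ✓ → no.
P: end 16:45 > 16:25? ✓; end 16:45 < 22:00? ✓ → yes.
R: end 10:25 > 16:25? ✗; end 10:25 < 22:00? ✓ → no.
S: end 13:35 > 16:25? ✗; end 13:35 < 22:00? ✓ → no.
U: end 22:55 > 16:25? ✓; end 22:55 < 22:00? ✗ → no.
W: end 14:40 > 16:25? ✗; end 14:40 < 22:00? ✓ → no.
Z: end 10:30 > 16:25? ✗; end 10:30 < 22:00? ✓ → no.
Result: P.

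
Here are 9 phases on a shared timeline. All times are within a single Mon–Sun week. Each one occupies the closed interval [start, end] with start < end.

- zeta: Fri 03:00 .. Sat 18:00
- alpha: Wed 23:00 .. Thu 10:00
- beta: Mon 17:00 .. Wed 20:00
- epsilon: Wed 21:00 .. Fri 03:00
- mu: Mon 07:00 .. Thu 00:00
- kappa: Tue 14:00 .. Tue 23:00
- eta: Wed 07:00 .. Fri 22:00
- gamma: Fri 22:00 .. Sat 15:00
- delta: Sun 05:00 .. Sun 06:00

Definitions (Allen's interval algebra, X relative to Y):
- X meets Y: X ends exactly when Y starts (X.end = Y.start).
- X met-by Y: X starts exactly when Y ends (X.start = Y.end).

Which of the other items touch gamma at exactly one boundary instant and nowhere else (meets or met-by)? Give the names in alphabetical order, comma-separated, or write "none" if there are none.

eta

Target gamma = [Fri 22:00, Sat 15:00].
alpha [Wed 23:00, Thu 10:00] → before → no.
beta [Mon 17:00, Wed 20:00] → before → no.
delta [Sun 05:00, Sun 06:00] → after → no.
epsilon [Wed 21:00, Fri 03:00] → before → no.
eta [Wed 07:00, Fri 22:00] → meets → yes.
kappa [Tue 14:00, Tue 23:00] → before → no.
mu [Mon 07:00, Thu 00:00] → before → no.
zeta [Fri 03:00, Sat 18:00] → contains → no.
Result: eta.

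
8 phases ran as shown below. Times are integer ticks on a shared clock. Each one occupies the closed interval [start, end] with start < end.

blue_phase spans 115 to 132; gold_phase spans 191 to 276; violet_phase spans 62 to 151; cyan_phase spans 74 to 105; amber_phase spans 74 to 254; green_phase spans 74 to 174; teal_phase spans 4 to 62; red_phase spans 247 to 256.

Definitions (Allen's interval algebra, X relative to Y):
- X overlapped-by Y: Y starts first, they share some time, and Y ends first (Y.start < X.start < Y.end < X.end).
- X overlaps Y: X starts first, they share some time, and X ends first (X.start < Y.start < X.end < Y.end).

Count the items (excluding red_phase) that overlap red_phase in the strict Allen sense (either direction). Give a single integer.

Target red_phase = [247, 256].
amber_phase [74, 254] → overlaps → counts.
blue_phase [115, 132] → before → no.
cyan_phase [74, 105] → before → no.
gold_phase [191, 276] → contains → no.
green_phase [74, 174] → before → no.
teal_phase [4, 62] → before → no.
violet_phase [62, 151] → before → no.
Total: 1.

1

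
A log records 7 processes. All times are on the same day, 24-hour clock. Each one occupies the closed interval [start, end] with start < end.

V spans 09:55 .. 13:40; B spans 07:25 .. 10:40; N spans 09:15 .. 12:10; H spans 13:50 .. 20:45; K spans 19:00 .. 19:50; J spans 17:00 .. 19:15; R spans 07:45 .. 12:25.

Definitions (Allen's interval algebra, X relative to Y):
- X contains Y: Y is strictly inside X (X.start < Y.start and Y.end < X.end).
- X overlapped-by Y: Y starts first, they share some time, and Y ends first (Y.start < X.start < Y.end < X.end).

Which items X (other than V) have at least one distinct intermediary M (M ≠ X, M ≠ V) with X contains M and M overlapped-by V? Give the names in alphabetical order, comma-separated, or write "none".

none

Target V = [09:55, 13:40].
Intermediaries M with M overlapped-by V: none.
Union: none.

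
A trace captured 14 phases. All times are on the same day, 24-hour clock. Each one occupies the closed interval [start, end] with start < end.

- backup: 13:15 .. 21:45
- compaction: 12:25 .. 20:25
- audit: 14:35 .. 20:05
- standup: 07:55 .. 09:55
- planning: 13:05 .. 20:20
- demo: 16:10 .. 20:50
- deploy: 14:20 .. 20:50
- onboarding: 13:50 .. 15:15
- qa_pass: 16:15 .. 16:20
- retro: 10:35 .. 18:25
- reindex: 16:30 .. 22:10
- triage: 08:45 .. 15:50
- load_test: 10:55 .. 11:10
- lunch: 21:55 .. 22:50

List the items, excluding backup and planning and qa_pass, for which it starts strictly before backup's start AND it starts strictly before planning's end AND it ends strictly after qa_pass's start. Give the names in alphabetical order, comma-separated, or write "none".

Conditions: its start is strictly before backup's start (X.start < 13:15) AND its start is strictly before planning's end (X.start < 20:20) AND its end is strictly after qa_pass's start (X.end > 16:15).
audit: start 14:35 < 13:15? ✗; start 14:35 < 20:20? ✓; end 20:05 > 16:15? ✓ → no.
compaction: start 12:25 < 13:15? ✓; start 12:25 < 20:20? ✓; end 20:25 > 16:15? ✓ → yes.
demo: start 16:10 < 13:15? ✗; start 16:10 < 20:20? ✓; end 20:50 > 16:15? ✓ → no.
deploy: start 14:20 < 13:15? ✗; start 14:20 < 20:20? ✓; end 20:50 > 16:15? ✓ → no.
load_test: start 10:55 < 13:15? ✓; start 10:55 < 20:20? ✓; end 11:10 > 16:15? ✗ → no.
lunch: start 21:55 < 13:15? ✗; start 21:55 < 20:20? ✗; end 22:50 > 16:15? ✓ → no.
onboarding: start 13:50 < 13:15? ✗; start 13:50 < 20:20? ✓; end 15:15 > 16:15? ✗ → no.
reindex: start 16:30 < 13:15? ✗; start 16:30 < 20:20? ✓; end 22:10 > 16:15? ✓ → no.
retro: start 10:35 < 13:15? ✓; start 10:35 < 20:20? ✓; end 18:25 > 16:15? ✓ → yes.
standup: start 07:55 < 13:15? ✓; start 07:55 < 20:20? ✓; end 09:55 > 16:15? ✗ → no.
triage: start 08:45 < 13:15? ✓; start 08:45 < 20:20? ✓; end 15:50 > 16:15? ✗ → no.
Result: compaction, retro.

compaction, retro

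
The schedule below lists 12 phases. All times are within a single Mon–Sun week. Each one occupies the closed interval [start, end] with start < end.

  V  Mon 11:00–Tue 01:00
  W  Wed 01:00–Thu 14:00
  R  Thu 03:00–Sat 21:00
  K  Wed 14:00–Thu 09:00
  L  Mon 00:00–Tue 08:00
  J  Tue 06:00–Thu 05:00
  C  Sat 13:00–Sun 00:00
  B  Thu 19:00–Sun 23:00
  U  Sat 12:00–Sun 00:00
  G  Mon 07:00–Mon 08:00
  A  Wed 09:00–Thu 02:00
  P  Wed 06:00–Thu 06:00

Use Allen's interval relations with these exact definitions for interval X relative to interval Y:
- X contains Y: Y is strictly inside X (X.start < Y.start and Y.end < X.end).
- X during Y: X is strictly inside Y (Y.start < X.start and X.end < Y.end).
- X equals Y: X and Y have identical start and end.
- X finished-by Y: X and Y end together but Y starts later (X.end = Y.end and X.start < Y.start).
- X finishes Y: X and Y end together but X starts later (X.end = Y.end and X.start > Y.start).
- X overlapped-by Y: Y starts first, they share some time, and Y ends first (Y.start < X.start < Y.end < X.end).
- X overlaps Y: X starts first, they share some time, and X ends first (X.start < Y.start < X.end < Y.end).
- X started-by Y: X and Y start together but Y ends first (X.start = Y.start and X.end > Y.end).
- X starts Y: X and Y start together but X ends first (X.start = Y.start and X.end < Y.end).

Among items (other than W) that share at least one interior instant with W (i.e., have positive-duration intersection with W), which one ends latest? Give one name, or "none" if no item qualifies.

R

Target W = [Wed 01:00, Thu 14:00].
A [Wed 09:00, Thu 02:00] → during → candidate.
B [Thu 19:00, Sun 23:00] → after → excluded.
C [Sat 13:00, Sun 00:00] → after → excluded.
G [Mon 07:00, Mon 08:00] → before → excluded.
J [Tue 06:00, Thu 05:00] → overlaps → candidate.
K [Wed 14:00, Thu 09:00] → during → candidate.
L [Mon 00:00, Tue 08:00] → before → excluded.
P [Wed 06:00, Thu 06:00] → during → candidate.
R [Thu 03:00, Sat 21:00] → overlapped-by → candidate.
U [Sat 12:00, Sun 00:00] → after → excluded.
V [Mon 11:00, Tue 01:00] → before → excluded.
Among candidates, latest end is Sat 21:00 → R.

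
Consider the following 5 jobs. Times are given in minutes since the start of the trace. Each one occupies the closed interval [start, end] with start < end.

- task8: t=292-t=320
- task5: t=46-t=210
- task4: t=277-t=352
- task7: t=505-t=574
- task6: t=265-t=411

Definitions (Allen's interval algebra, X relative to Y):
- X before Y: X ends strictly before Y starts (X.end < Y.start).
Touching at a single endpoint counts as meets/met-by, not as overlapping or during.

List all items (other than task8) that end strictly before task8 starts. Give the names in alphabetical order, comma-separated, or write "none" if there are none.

task5

Target task8 = [t=292, t=320].
task4 [t=277, t=352] → contains → no.
task5 [t=46, t=210] → before → yes.
task6 [t=265, t=411] → contains → no.
task7 [t=505, t=574] → after → no.
Result: task5.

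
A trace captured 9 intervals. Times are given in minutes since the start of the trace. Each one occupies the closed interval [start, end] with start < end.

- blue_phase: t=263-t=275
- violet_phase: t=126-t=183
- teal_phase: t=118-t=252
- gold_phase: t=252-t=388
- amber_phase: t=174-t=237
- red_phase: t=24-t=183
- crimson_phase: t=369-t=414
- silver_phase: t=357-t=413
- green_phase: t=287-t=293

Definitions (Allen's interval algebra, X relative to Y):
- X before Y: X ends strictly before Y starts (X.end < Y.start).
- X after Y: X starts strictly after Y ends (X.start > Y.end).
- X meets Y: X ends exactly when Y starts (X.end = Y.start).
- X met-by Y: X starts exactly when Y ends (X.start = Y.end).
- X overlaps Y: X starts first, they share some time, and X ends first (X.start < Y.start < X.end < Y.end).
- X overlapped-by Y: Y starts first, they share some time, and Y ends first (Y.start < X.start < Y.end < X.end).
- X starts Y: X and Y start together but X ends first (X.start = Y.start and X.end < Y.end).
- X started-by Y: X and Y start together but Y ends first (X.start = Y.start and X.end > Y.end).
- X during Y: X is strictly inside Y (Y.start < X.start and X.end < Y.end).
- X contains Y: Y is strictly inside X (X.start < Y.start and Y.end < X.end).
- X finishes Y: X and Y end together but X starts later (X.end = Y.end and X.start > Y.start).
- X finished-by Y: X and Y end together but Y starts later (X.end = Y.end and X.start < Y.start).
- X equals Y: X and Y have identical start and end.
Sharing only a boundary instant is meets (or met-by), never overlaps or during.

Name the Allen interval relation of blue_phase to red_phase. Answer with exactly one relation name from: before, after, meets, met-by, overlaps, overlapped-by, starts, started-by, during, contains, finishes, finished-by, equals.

after

blue_phase = [t=263, t=275]; red_phase = [t=24, t=183].
Compare endpoints: blue_phase.start > red_phase.start, blue_phase.start > red_phase.end, blue_phase.end > red_phase.start, blue_phase.end > red_phase.end.
That pattern is 'after'.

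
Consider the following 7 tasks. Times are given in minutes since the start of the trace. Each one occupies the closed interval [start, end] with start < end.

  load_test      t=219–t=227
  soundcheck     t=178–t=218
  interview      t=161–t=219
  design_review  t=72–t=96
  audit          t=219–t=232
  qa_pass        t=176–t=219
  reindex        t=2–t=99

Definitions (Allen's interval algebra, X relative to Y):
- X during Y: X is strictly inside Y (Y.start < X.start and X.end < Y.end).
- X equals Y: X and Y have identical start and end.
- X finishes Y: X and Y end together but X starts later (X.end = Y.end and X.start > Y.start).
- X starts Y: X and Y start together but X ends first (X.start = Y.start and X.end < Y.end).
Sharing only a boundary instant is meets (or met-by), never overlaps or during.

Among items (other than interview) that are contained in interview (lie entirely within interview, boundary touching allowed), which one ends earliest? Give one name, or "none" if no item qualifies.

soundcheck

Target interview = [t=161, t=219].
audit [t=219, t=232] → met-by → excluded.
design_review [t=72, t=96] → before → excluded.
load_test [t=219, t=227] → met-by → excluded.
qa_pass [t=176, t=219] → finishes → candidate.
reindex [t=2, t=99] → before → excluded.
soundcheck [t=178, t=218] → during → candidate.
Among candidates, earliest end is t=218 → soundcheck.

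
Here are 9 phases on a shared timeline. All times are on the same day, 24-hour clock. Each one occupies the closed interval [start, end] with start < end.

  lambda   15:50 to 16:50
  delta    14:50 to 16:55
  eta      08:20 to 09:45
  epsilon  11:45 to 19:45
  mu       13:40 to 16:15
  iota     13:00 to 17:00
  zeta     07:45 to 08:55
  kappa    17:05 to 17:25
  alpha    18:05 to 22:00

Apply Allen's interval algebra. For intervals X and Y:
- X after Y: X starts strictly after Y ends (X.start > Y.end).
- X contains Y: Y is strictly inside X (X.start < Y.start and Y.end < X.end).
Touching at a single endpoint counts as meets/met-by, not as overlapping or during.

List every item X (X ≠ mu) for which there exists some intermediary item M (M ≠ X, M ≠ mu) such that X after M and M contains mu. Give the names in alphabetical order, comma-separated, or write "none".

alpha, kappa

Target mu = [13:40, 16:15].
Intermediaries M with M contains mu: epsilon, iota.
Via epsilon — items with X after epsilon: none.
Via iota — items with X after iota: alpha, kappa.
Union: alpha, kappa.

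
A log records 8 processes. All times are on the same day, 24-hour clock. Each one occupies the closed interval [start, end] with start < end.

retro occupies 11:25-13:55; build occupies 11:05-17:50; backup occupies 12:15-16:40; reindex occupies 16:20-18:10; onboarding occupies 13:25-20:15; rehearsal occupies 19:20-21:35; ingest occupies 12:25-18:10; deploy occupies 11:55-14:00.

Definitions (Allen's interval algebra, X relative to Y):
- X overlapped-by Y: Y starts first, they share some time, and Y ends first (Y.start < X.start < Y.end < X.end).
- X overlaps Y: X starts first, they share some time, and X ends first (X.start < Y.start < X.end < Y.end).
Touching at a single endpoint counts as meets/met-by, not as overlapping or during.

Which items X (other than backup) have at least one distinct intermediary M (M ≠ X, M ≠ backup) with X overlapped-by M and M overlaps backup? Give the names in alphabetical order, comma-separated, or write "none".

Target backup = [12:15, 16:40].
Intermediaries M with M overlaps backup: deploy, retro.
Via deploy — items with X overlapped-by deploy: ingest, onboarding.
Via retro — items with X overlapped-by retro: deploy, ingest, onboarding.
Union: deploy, ingest, onboarding.

deploy, ingest, onboarding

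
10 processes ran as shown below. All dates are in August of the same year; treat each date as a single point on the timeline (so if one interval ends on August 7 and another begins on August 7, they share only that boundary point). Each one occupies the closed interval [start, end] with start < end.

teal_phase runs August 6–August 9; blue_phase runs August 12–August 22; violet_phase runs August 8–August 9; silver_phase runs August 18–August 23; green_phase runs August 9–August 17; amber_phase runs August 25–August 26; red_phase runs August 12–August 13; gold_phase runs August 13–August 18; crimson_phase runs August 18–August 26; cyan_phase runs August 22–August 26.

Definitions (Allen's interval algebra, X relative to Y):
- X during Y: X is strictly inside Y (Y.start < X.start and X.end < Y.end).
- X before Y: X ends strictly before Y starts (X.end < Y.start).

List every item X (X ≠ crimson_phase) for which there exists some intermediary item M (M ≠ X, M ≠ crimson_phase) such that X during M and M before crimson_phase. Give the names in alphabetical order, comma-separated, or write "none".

Target crimson_phase = [August 18, August 26].
Intermediaries M with M before crimson_phase: green_phase, red_phase, teal_phase, violet_phase.
Via green_phase — items with X during green_phase: red_phase.
Via red_phase — items with X during red_phase: none.
Via teal_phase — items with X during teal_phase: none.
Via violet_phase — items with X during violet_phase: none.
Union: red_phase.

red_phase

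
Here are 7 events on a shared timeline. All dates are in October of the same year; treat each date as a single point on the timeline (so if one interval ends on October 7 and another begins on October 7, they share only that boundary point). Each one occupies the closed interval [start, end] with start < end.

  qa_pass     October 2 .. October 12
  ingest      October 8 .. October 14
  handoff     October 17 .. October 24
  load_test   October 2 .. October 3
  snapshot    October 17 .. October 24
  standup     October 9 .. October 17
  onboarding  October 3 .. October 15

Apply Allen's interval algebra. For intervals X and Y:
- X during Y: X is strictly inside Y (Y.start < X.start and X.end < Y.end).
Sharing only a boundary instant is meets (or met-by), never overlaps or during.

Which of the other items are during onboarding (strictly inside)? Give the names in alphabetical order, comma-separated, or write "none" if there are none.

ingest

Target onboarding = [October 3, October 15].
handoff [October 17, October 24] → after → no.
ingest [October 8, October 14] → during → yes.
load_test [October 2, October 3] → meets → no.
qa_pass [October 2, October 12] → overlaps → no.
snapshot [October 17, October 24] → after → no.
standup [October 9, October 17] → overlapped-by → no.
Result: ingest.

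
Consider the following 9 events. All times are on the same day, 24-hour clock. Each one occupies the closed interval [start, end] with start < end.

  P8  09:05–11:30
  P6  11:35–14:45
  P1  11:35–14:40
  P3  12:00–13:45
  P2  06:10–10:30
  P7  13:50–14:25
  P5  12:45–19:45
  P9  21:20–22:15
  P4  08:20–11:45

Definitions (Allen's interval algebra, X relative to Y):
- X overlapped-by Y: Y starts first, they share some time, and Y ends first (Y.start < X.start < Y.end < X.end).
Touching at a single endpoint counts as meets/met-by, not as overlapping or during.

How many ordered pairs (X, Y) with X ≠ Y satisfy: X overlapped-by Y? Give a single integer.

Checking all 72 ordered pairs for relation 'overlapped-by'; matching pairs in alphabetical order:
(P1, P4): P1 overlapped-by P4 ✓
(P4, P2): P4 overlapped-by P2 ✓
(P5, P1): P5 overlapped-by P1 ✓
(P5, P3): P5 overlapped-by P3 ✓
(P5, P6): P5 overlapped-by P6 ✓
(P6, P4): P6 overlapped-by P4 ✓
(P8, P2): P8 overlapped-by P2 ✓
Count: 7.

7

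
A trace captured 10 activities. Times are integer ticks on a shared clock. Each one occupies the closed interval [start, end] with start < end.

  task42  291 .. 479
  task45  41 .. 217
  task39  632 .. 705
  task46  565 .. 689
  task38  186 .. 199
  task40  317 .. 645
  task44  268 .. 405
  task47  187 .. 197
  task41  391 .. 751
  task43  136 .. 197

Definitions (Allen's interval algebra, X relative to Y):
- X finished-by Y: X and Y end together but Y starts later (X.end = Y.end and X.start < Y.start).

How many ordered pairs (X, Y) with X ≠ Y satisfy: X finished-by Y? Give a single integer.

Checking all 90 ordered pairs for relation 'finished-by'; matching pairs in alphabetical order:
(task43, task47): task43 finished-by task47 ✓
Count: 1.

1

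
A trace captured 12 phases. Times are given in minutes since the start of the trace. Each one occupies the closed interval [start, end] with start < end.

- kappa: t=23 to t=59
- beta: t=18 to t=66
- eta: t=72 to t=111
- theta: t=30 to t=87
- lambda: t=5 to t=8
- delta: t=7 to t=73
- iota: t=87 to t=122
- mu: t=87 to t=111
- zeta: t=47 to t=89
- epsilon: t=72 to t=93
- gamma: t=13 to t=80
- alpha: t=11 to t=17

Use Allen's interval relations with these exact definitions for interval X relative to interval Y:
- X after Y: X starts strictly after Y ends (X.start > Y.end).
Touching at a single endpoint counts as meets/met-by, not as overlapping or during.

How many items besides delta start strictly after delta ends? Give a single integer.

2

Target delta = [t=7, t=73].
alpha [t=11, t=17] → during → no.
beta [t=18, t=66] → during → no.
epsilon [t=72, t=93] → overlapped-by → no.
eta [t=72, t=111] → overlapped-by → no.
gamma [t=13, t=80] → overlapped-by → no.
iota [t=87, t=122] → after → counts.
kappa [t=23, t=59] → during → no.
lambda [t=5, t=8] → overlaps → no.
mu [t=87, t=111] → after → counts.
theta [t=30, t=87] → overlapped-by → no.
zeta [t=47, t=89] → overlapped-by → no.
Total: 2.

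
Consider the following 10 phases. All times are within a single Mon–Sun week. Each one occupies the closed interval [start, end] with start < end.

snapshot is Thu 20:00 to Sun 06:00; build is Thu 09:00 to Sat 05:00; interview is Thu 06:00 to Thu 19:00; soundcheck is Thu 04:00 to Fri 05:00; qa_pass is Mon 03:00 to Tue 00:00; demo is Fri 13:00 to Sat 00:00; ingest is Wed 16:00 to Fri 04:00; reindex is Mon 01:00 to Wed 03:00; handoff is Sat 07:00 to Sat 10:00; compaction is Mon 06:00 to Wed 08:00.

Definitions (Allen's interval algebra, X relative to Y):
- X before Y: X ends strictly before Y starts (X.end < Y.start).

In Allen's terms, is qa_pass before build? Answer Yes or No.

Yes

qa_pass = [Mon 03:00, Tue 00:00], build = [Thu 09:00, Sat 05:00].
Actual relation of qa_pass to build: before.
Asked whether 'before' holds → Yes.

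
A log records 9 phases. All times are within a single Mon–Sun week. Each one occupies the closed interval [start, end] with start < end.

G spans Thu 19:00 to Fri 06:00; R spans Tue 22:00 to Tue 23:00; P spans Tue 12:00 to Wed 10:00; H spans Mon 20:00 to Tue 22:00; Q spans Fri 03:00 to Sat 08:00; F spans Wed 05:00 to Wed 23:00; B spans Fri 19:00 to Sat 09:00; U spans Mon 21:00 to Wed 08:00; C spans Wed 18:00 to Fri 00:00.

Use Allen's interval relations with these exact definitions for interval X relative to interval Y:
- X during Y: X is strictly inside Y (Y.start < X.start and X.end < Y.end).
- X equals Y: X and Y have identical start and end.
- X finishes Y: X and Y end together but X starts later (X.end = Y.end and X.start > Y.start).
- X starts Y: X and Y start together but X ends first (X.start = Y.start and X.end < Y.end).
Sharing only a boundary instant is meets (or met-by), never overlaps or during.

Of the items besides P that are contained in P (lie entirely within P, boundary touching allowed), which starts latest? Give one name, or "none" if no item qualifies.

Target P = [Tue 12:00, Wed 10:00].
B [Fri 19:00, Sat 09:00] → after → excluded.
C [Wed 18:00, Fri 00:00] → after → excluded.
F [Wed 05:00, Wed 23:00] → overlapped-by → excluded.
G [Thu 19:00, Fri 06:00] → after → excluded.
H [Mon 20:00, Tue 22:00] → overlaps → excluded.
Q [Fri 03:00, Sat 08:00] → after → excluded.
R [Tue 22:00, Tue 23:00] → during → candidate.
U [Mon 21:00, Wed 08:00] → overlaps → excluded.
Among candidates, latest start is Tue 22:00 → R.

R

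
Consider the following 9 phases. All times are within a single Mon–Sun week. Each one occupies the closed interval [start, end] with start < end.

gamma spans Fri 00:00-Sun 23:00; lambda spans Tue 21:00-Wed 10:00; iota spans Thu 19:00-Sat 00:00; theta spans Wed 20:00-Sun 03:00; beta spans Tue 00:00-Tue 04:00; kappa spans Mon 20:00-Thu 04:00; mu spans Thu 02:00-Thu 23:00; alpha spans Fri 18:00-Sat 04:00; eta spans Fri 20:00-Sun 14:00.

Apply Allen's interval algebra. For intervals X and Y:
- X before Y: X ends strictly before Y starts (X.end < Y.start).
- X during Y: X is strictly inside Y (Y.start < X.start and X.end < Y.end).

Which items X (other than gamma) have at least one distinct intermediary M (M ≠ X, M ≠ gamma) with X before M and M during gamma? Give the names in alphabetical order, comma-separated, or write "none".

Target gamma = [Fri 00:00, Sun 23:00].
Intermediaries M with M during gamma: alpha, eta.
Via alpha — items with X before alpha: beta, kappa, lambda, mu.
Via eta — items with X before eta: beta, kappa, lambda, mu.
Union: beta, kappa, lambda, mu.

beta, kappa, lambda, mu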